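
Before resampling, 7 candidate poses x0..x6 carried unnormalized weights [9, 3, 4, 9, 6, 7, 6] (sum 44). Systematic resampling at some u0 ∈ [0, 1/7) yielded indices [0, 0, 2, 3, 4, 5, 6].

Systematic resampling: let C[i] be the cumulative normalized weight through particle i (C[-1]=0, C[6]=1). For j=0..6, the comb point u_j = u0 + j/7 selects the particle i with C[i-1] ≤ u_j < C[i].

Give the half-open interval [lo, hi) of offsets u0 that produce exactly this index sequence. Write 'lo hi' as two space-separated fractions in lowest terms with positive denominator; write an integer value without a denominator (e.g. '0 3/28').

1/154 19/308

C = [9/44, 3/11, 4/11, 25/44, 31/44, 19/22, 1]
j=0 picked index 0: u0 ∈ [0, 9/44)
j=1 picked index 0: u0 ∈ [-1/7, 19/308)
j=2 picked index 2: u0 ∈ [-1/77, 6/77)
j=3 picked index 3: u0 ∈ [-5/77, 43/308)
j=4 picked index 4: u0 ∈ [-1/308, 41/308)
j=5 picked index 5: u0 ∈ [-3/308, 23/154)
j=6 picked index 6: u0 ∈ [1/154, 1/7)
intersection: [1/154, 19/308)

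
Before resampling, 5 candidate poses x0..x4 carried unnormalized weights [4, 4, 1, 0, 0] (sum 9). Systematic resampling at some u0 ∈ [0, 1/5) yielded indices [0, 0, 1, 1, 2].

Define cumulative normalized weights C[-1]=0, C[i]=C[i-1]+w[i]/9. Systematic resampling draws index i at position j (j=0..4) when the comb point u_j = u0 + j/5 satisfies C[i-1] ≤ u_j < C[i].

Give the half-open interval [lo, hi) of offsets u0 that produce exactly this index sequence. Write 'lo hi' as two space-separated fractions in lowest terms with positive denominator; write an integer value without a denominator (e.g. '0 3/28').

C = [4/9, 8/9, 1, 1, 1]
j=0 picked index 0: u0 ∈ [0, 4/9)
j=1 picked index 0: u0 ∈ [-1/5, 11/45)
j=2 picked index 1: u0 ∈ [2/45, 22/45)
j=3 picked index 1: u0 ∈ [-7/45, 13/45)
j=4 picked index 2: u0 ∈ [4/45, 1/5)
intersection: [4/45, 1/5)

4/45 1/5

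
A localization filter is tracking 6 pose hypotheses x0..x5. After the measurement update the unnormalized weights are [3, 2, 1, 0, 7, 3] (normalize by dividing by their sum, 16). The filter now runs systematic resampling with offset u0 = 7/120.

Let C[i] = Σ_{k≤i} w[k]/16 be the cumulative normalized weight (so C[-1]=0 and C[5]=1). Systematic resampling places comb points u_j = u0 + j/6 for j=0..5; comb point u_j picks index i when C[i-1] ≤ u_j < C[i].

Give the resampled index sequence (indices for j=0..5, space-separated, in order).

0 1 4 4 4 5

C = [3/16, 5/16, 3/8, 3/8, 13/16, 1]
j=0: u_0=7/120 ∈ [0, 3/16) → index 0
j=1: u_1=9/40 ∈ [3/16, 5/16) → index 1
j=2: u_2=47/120 ∈ [3/8, 13/16) → index 4
j=3: u_3=67/120 ∈ [3/8, 13/16) → index 4
j=4: u_4=29/40 ∈ [3/8, 13/16) → index 4
j=5: u_5=107/120 ∈ [13/16, 1) → index 5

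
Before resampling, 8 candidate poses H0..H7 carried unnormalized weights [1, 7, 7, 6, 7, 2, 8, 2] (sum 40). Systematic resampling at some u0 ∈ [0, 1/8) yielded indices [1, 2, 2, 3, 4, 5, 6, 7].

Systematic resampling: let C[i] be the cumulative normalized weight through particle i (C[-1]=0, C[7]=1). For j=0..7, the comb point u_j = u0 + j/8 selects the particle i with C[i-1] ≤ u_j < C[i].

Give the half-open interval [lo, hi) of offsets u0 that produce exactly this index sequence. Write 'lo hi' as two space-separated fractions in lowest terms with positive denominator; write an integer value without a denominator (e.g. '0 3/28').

3/40 1/8

C = [1/40, 1/5, 3/8, 21/40, 7/10, 3/4, 19/20, 1]
j=0 picked index 1: u0 ∈ [1/40, 1/5)
j=1 picked index 2: u0 ∈ [3/40, 1/4)
j=2 picked index 2: u0 ∈ [-1/20, 1/8)
j=3 picked index 3: u0 ∈ [0, 3/20)
j=4 picked index 4: u0 ∈ [1/40, 1/5)
j=5 picked index 5: u0 ∈ [3/40, 1/8)
j=6 picked index 6: u0 ∈ [0, 1/5)
j=7 picked index 7: u0 ∈ [3/40, 1/8)
intersection: [3/40, 1/8)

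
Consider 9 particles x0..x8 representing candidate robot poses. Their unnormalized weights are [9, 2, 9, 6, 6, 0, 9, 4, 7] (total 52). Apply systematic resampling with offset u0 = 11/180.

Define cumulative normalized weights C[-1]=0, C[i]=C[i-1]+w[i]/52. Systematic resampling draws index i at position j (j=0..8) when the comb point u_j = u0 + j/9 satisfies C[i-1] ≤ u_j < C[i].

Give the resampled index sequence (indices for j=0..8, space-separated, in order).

0 0 2 3 4 6 6 7 8

C = [9/52, 11/52, 5/13, 1/2, 8/13, 8/13, 41/52, 45/52, 1]
j=0: u_0=11/180 ∈ [0, 9/52) → index 0
j=1: u_1=31/180 ∈ [0, 9/52) → index 0
j=2: u_2=17/60 ∈ [11/52, 5/13) → index 2
j=3: u_3=71/180 ∈ [5/13, 1/2) → index 3
j=4: u_4=91/180 ∈ [1/2, 8/13) → index 4
j=5: u_5=37/60 ∈ [8/13, 41/52) → index 6
j=6: u_6=131/180 ∈ [8/13, 41/52) → index 6
j=7: u_7=151/180 ∈ [41/52, 45/52) → index 7
j=8: u_8=19/20 ∈ [45/52, 1) → index 8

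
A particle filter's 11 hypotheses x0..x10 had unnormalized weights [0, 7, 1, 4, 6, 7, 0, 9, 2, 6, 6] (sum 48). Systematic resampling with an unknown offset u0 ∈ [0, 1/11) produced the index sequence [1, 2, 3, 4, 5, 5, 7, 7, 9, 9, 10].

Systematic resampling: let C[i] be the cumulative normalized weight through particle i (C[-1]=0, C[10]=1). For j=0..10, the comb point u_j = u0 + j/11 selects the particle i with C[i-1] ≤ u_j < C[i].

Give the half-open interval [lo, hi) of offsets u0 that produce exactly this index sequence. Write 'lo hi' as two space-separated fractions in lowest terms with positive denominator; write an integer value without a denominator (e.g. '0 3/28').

29/528 5/88

C = [0, 7/48, 1/6, 1/4, 3/8, 25/48, 25/48, 17/24, 3/4, 7/8, 1]
j=0 picked index 1: u0 ∈ [0, 7/48)
j=1 picked index 2: u0 ∈ [29/528, 5/66)
j=2 picked index 3: u0 ∈ [-1/66, 3/44)
j=3 picked index 4: u0 ∈ [-1/44, 9/88)
j=4 picked index 5: u0 ∈ [1/88, 83/528)
j=5 picked index 5: u0 ∈ [-7/88, 35/528)
j=6 picked index 7: u0 ∈ [-13/528, 43/264)
j=7 picked index 7: u0 ∈ [-61/528, 19/264)
j=8 picked index 9: u0 ∈ [1/44, 13/88)
j=9 picked index 9: u0 ∈ [-3/44, 5/88)
j=10 picked index 10: u0 ∈ [-3/88, 1/11)
intersection: [29/528, 5/88)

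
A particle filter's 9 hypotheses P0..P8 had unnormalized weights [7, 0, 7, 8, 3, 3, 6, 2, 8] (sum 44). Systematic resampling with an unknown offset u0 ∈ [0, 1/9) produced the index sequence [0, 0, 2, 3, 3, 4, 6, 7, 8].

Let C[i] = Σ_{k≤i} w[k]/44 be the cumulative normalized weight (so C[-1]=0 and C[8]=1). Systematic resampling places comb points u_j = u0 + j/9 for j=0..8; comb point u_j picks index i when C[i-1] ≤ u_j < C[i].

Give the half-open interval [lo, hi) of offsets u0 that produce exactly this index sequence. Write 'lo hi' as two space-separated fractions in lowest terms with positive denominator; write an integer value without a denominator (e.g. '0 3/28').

0 5/396

C = [7/44, 7/44, 7/22, 1/2, 25/44, 7/11, 17/22, 9/11, 1]
j=0 picked index 0: u0 ∈ [0, 7/44)
j=1 picked index 0: u0 ∈ [-1/9, 19/396)
j=2 picked index 2: u0 ∈ [-25/396, 19/198)
j=3 picked index 3: u0 ∈ [-1/66, 1/6)
j=4 picked index 3: u0 ∈ [-25/198, 1/18)
j=5 picked index 4: u0 ∈ [-1/18, 5/396)
j=6 picked index 6: u0 ∈ [-1/33, 7/66)
j=7 picked index 7: u0 ∈ [-1/198, 4/99)
j=8 picked index 8: u0 ∈ [-7/99, 1/9)
intersection: [0, 5/396)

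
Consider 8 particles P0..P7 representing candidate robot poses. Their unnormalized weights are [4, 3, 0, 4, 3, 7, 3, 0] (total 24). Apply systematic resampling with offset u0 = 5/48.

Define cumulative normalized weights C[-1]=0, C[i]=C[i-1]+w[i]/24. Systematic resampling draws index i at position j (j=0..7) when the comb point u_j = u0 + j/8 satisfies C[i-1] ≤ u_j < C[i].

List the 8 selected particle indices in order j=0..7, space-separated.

0 1 3 4 5 5 5 6

C = [1/6, 7/24, 7/24, 11/24, 7/12, 7/8, 1, 1]
j=0: u_0=5/48 ∈ [0, 1/6) → index 0
j=1: u_1=11/48 ∈ [1/6, 7/24) → index 1
j=2: u_2=17/48 ∈ [7/24, 11/24) → index 3
j=3: u_3=23/48 ∈ [11/24, 7/12) → index 4
j=4: u_4=29/48 ∈ [7/12, 7/8) → index 5
j=5: u_5=35/48 ∈ [7/12, 7/8) → index 5
j=6: u_6=41/48 ∈ [7/12, 7/8) → index 5
j=7: u_7=47/48 ∈ [7/8, 1) → index 6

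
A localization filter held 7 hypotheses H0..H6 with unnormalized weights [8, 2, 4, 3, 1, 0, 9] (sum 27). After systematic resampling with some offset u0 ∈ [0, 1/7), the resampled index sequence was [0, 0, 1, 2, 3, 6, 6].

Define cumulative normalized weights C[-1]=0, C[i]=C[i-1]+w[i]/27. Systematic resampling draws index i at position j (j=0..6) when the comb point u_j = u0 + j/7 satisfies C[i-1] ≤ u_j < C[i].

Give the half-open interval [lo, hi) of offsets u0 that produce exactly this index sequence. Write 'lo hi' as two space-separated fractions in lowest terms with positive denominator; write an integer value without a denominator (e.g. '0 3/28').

C = [8/27, 10/27, 14/27, 17/27, 2/3, 2/3, 1]
j=0 picked index 0: u0 ∈ [0, 8/27)
j=1 picked index 0: u0 ∈ [-1/7, 29/189)
j=2 picked index 1: u0 ∈ [2/189, 16/189)
j=3 picked index 2: u0 ∈ [-11/189, 17/189)
j=4 picked index 3: u0 ∈ [-10/189, 11/189)
j=5 picked index 6: u0 ∈ [-1/21, 2/7)
j=6 picked index 6: u0 ∈ [-4/21, 1/7)
intersection: [2/189, 11/189)

2/189 11/189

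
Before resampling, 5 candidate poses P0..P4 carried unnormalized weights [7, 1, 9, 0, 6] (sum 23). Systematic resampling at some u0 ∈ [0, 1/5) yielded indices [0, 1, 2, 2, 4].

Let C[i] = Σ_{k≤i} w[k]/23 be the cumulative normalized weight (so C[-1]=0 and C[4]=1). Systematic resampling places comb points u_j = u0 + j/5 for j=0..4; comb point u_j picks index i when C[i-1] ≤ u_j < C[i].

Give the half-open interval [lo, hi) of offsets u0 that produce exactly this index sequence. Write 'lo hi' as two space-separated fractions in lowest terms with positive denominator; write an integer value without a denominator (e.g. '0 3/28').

C = [7/23, 8/23, 17/23, 17/23, 1]
j=0 picked index 0: u0 ∈ [0, 7/23)
j=1 picked index 1: u0 ∈ [12/115, 17/115)
j=2 picked index 2: u0 ∈ [-6/115, 39/115)
j=3 picked index 2: u0 ∈ [-29/115, 16/115)
j=4 picked index 4: u0 ∈ [-7/115, 1/5)
intersection: [12/115, 16/115)

12/115 16/115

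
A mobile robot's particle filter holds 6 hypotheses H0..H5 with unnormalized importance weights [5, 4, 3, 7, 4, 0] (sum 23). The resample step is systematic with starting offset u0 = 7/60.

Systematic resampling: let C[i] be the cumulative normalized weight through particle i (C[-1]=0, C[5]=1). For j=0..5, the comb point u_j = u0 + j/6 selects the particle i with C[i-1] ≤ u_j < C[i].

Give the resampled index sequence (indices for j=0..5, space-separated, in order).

C = [5/23, 9/23, 12/23, 19/23, 1, 1]
j=0: u_0=7/60 ∈ [0, 5/23) → index 0
j=1: u_1=17/60 ∈ [5/23, 9/23) → index 1
j=2: u_2=9/20 ∈ [9/23, 12/23) → index 2
j=3: u_3=37/60 ∈ [12/23, 19/23) → index 3
j=4: u_4=47/60 ∈ [12/23, 19/23) → index 3
j=5: u_5=19/20 ∈ [19/23, 1) → index 4

0 1 2 3 3 4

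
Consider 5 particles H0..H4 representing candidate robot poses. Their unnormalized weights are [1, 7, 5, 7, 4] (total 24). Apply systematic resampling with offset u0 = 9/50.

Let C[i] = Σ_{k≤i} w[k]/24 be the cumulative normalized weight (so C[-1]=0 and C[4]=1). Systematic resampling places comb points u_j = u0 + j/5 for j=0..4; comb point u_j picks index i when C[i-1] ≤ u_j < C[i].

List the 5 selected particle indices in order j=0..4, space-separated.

C = [1/24, 1/3, 13/24, 5/6, 1]
j=0: u_0=9/50 ∈ [1/24, 1/3) → index 1
j=1: u_1=19/50 ∈ [1/3, 13/24) → index 2
j=2: u_2=29/50 ∈ [13/24, 5/6) → index 3
j=3: u_3=39/50 ∈ [13/24, 5/6) → index 3
j=4: u_4=49/50 ∈ [5/6, 1) → index 4

1 2 3 3 4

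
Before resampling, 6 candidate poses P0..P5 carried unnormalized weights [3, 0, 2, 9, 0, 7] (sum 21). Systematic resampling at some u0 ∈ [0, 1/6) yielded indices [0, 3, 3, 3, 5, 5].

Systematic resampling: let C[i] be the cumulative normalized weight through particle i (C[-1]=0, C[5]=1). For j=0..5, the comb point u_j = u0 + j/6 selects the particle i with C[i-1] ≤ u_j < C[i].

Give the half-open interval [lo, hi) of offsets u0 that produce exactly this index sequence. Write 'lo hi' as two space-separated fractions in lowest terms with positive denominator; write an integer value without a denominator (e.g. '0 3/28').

C = [1/7, 1/7, 5/21, 2/3, 2/3, 1]
j=0 picked index 0: u0 ∈ [0, 1/7)
j=1 picked index 3: u0 ∈ [1/14, 1/2)
j=2 picked index 3: u0 ∈ [-2/21, 1/3)
j=3 picked index 3: u0 ∈ [-11/42, 1/6)
j=4 picked index 5: u0 ∈ [0, 1/3)
j=5 picked index 5: u0 ∈ [-1/6, 1/6)
intersection: [1/14, 1/7)

1/14 1/7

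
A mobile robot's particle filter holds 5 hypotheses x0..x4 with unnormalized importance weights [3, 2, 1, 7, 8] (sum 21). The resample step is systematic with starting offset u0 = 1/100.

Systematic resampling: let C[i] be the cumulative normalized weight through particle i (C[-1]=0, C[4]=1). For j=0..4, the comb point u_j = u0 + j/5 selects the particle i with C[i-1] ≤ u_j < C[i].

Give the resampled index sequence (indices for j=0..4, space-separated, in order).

C = [1/7, 5/21, 2/7, 13/21, 1]
j=0: u_0=1/100 ∈ [0, 1/7) → index 0
j=1: u_1=21/100 ∈ [1/7, 5/21) → index 1
j=2: u_2=41/100 ∈ [2/7, 13/21) → index 3
j=3: u_3=61/100 ∈ [2/7, 13/21) → index 3
j=4: u_4=81/100 ∈ [13/21, 1) → index 4

0 1 3 3 4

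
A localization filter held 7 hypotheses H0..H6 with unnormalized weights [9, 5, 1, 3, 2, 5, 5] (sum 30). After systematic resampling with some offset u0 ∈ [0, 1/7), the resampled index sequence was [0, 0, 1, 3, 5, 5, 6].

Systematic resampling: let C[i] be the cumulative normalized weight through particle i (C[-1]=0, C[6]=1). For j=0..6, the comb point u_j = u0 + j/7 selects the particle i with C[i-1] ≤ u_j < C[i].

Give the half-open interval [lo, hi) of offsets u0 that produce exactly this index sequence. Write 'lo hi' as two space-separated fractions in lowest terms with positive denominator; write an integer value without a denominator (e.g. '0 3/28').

2/21 5/42

C = [3/10, 7/15, 1/2, 3/5, 2/3, 5/6, 1]
j=0 picked index 0: u0 ∈ [0, 3/10)
j=1 picked index 0: u0 ∈ [-1/7, 11/70)
j=2 picked index 1: u0 ∈ [1/70, 19/105)
j=3 picked index 3: u0 ∈ [1/14, 6/35)
j=4 picked index 5: u0 ∈ [2/21, 11/42)
j=5 picked index 5: u0 ∈ [-1/21, 5/42)
j=6 picked index 6: u0 ∈ [-1/42, 1/7)
intersection: [2/21, 5/42)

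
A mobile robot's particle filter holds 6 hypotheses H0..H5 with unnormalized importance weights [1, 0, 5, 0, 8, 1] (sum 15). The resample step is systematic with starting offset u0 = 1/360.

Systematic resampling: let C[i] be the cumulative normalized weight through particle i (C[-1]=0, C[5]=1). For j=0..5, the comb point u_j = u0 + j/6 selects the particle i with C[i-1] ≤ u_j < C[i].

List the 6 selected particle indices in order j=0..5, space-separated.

C = [1/15, 1/15, 2/5, 2/5, 14/15, 1]
j=0: u_0=1/360 ∈ [0, 1/15) → index 0
j=1: u_1=61/360 ∈ [1/15, 2/5) → index 2
j=2: u_2=121/360 ∈ [1/15, 2/5) → index 2
j=3: u_3=181/360 ∈ [2/5, 14/15) → index 4
j=4: u_4=241/360 ∈ [2/5, 14/15) → index 4
j=5: u_5=301/360 ∈ [2/5, 14/15) → index 4

0 2 2 4 4 4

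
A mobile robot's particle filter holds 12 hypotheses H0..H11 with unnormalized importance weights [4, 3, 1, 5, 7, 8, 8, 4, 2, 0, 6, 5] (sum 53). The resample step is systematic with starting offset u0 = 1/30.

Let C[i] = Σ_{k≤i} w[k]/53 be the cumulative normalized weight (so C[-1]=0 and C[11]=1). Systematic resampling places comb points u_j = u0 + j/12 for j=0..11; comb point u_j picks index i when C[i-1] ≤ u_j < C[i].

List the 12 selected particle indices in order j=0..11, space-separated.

0 1 3 4 4 5 6 6 7 8 10 11

C = [4/53, 7/53, 8/53, 13/53, 20/53, 28/53, 36/53, 40/53, 42/53, 42/53, 48/53, 1]
j=0: u_0=1/30 ∈ [0, 4/53) → index 0
j=1: u_1=7/60 ∈ [4/53, 7/53) → index 1
j=2: u_2=1/5 ∈ [8/53, 13/53) → index 3
j=3: u_3=17/60 ∈ [13/53, 20/53) → index 4
j=4: u_4=11/30 ∈ [13/53, 20/53) → index 4
j=5: u_5=9/20 ∈ [20/53, 28/53) → index 5
j=6: u_6=8/15 ∈ [28/53, 36/53) → index 6
j=7: u_7=37/60 ∈ [28/53, 36/53) → index 6
j=8: u_8=7/10 ∈ [36/53, 40/53) → index 7
j=9: u_9=47/60 ∈ [40/53, 42/53) → index 8
j=10: u_10=13/15 ∈ [42/53, 48/53) → index 10
j=11: u_11=19/20 ∈ [48/53, 1) → index 11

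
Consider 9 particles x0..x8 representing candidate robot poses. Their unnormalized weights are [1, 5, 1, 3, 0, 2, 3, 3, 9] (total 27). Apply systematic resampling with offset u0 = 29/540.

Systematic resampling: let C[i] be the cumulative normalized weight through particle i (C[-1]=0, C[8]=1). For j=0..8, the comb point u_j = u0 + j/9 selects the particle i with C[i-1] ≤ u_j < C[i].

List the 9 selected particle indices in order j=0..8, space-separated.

C = [1/27, 2/9, 7/27, 10/27, 10/27, 4/9, 5/9, 2/3, 1]
j=0: u_0=29/540 ∈ [1/27, 2/9) → index 1
j=1: u_1=89/540 ∈ [1/27, 2/9) → index 1
j=2: u_2=149/540 ∈ [7/27, 10/27) → index 3
j=3: u_3=209/540 ∈ [10/27, 4/9) → index 5
j=4: u_4=269/540 ∈ [4/9, 5/9) → index 6
j=5: u_5=329/540 ∈ [5/9, 2/3) → index 7
j=6: u_6=389/540 ∈ [2/3, 1) → index 8
j=7: u_7=449/540 ∈ [2/3, 1) → index 8
j=8: u_8=509/540 ∈ [2/3, 1) → index 8

1 1 3 5 6 7 8 8 8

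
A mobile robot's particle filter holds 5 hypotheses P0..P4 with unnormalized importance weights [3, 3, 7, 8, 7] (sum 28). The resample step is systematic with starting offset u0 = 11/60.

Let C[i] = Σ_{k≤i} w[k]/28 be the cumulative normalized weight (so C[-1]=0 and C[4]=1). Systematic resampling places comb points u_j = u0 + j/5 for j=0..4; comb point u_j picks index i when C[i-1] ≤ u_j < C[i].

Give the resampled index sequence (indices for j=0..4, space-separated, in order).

C = [3/28, 3/14, 13/28, 3/4, 1]
j=0: u_0=11/60 ∈ [3/28, 3/14) → index 1
j=1: u_1=23/60 ∈ [3/14, 13/28) → index 2
j=2: u_2=7/12 ∈ [13/28, 3/4) → index 3
j=3: u_3=47/60 ∈ [3/4, 1) → index 4
j=4: u_4=59/60 ∈ [3/4, 1) → index 4

1 2 3 4 4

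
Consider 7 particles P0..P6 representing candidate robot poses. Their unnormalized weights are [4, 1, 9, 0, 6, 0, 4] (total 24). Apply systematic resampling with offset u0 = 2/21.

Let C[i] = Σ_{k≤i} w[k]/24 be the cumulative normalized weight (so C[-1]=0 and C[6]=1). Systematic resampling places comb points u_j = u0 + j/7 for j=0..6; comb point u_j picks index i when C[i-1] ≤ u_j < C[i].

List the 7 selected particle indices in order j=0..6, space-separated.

C = [1/6, 5/24, 7/12, 7/12, 5/6, 5/6, 1]
j=0: u_0=2/21 ∈ [0, 1/6) → index 0
j=1: u_1=5/21 ∈ [5/24, 7/12) → index 2
j=2: u_2=8/21 ∈ [5/24, 7/12) → index 2
j=3: u_3=11/21 ∈ [5/24, 7/12) → index 2
j=4: u_4=2/3 ∈ [7/12, 5/6) → index 4
j=5: u_5=17/21 ∈ [7/12, 5/6) → index 4
j=6: u_6=20/21 ∈ [5/6, 1) → index 6

0 2 2 2 4 4 6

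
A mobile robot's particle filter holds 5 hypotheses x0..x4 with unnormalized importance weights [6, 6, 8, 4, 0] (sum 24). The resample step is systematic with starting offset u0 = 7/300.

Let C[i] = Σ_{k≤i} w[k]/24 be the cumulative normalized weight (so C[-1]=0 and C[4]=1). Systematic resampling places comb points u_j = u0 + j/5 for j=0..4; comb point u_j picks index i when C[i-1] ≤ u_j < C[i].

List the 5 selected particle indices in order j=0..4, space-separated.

0 0 1 2 2

C = [1/4, 1/2, 5/6, 1, 1]
j=0: u_0=7/300 ∈ [0, 1/4) → index 0
j=1: u_1=67/300 ∈ [0, 1/4) → index 0
j=2: u_2=127/300 ∈ [1/4, 1/2) → index 1
j=3: u_3=187/300 ∈ [1/2, 5/6) → index 2
j=4: u_4=247/300 ∈ [1/2, 5/6) → index 2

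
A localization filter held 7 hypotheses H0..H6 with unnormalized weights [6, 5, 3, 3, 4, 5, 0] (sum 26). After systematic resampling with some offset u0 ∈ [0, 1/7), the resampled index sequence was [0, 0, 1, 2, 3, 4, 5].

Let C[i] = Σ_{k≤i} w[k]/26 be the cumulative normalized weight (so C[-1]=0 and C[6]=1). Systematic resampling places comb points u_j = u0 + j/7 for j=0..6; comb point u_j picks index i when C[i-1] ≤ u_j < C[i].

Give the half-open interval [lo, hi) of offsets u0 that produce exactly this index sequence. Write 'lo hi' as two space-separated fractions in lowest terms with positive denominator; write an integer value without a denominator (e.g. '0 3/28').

C = [3/13, 11/26, 7/13, 17/26, 21/26, 1, 1]
j=0 picked index 0: u0 ∈ [0, 3/13)
j=1 picked index 0: u0 ∈ [-1/7, 8/91)
j=2 picked index 1: u0 ∈ [-5/91, 25/182)
j=3 picked index 2: u0 ∈ [-1/182, 10/91)
j=4 picked index 3: u0 ∈ [-3/91, 15/182)
j=5 picked index 4: u0 ∈ [-11/182, 17/182)
j=6 picked index 5: u0 ∈ [-9/182, 1/7)
intersection: [0, 15/182)

0 15/182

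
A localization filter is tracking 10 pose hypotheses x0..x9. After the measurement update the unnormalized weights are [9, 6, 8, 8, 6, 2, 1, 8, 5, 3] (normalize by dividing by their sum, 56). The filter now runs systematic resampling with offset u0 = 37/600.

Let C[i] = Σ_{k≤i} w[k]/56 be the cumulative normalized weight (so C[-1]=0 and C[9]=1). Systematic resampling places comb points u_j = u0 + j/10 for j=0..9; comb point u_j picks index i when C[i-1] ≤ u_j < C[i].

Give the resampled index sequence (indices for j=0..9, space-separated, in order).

0 1 1 2 3 4 5 7 8 9

C = [9/56, 15/56, 23/56, 31/56, 37/56, 39/56, 5/7, 6/7, 53/56, 1]
j=0: u_0=37/600 ∈ [0, 9/56) → index 0
j=1: u_1=97/600 ∈ [9/56, 15/56) → index 1
j=2: u_2=157/600 ∈ [9/56, 15/56) → index 1
j=3: u_3=217/600 ∈ [15/56, 23/56) → index 2
j=4: u_4=277/600 ∈ [23/56, 31/56) → index 3
j=5: u_5=337/600 ∈ [31/56, 37/56) → index 4
j=6: u_6=397/600 ∈ [37/56, 39/56) → index 5
j=7: u_7=457/600 ∈ [5/7, 6/7) → index 7
j=8: u_8=517/600 ∈ [6/7, 53/56) → index 8
j=9: u_9=577/600 ∈ [53/56, 1) → index 9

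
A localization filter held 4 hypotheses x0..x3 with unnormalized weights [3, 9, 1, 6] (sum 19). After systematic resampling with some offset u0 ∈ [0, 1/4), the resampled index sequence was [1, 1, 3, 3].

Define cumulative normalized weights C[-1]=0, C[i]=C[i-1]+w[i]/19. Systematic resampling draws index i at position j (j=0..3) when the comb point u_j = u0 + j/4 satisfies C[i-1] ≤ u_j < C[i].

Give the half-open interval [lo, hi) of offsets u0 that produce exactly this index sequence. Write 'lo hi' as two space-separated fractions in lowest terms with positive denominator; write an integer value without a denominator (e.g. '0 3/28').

C = [3/19, 12/19, 13/19, 1]
j=0 picked index 1: u0 ∈ [3/19, 12/19)
j=1 picked index 1: u0 ∈ [-7/76, 29/76)
j=2 picked index 3: u0 ∈ [7/38, 1/2)
j=3 picked index 3: u0 ∈ [-5/76, 1/4)
intersection: [7/38, 1/4)

7/38 1/4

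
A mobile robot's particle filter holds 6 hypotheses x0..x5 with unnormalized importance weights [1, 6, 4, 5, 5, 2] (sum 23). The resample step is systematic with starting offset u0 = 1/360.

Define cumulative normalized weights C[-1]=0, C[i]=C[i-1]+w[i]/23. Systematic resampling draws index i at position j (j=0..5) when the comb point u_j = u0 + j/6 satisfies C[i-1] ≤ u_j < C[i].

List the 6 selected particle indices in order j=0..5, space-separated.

0 1 2 3 3 4

C = [1/23, 7/23, 11/23, 16/23, 21/23, 1]
j=0: u_0=1/360 ∈ [0, 1/23) → index 0
j=1: u_1=61/360 ∈ [1/23, 7/23) → index 1
j=2: u_2=121/360 ∈ [7/23, 11/23) → index 2
j=3: u_3=181/360 ∈ [11/23, 16/23) → index 3
j=4: u_4=241/360 ∈ [11/23, 16/23) → index 3
j=5: u_5=301/360 ∈ [16/23, 21/23) → index 4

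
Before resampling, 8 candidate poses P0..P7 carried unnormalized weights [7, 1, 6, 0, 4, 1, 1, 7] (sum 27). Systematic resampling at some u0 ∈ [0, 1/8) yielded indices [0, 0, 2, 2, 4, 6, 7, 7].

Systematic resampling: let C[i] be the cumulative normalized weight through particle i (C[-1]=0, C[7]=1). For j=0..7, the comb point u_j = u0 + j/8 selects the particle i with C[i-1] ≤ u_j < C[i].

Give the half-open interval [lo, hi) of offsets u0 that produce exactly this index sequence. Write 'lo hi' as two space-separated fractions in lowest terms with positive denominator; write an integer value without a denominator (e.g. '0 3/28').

C = [7/27, 8/27, 14/27, 14/27, 2/3, 19/27, 20/27, 1]
j=0 picked index 0: u0 ∈ [0, 7/27)
j=1 picked index 0: u0 ∈ [-1/8, 29/216)
j=2 picked index 2: u0 ∈ [5/108, 29/108)
j=3 picked index 2: u0 ∈ [-17/216, 31/216)
j=4 picked index 4: u0 ∈ [1/54, 1/6)
j=5 picked index 6: u0 ∈ [17/216, 25/216)
j=6 picked index 7: u0 ∈ [-1/108, 1/4)
j=7 picked index 7: u0 ∈ [-29/216, 1/8)
intersection: [17/216, 25/216)

17/216 25/216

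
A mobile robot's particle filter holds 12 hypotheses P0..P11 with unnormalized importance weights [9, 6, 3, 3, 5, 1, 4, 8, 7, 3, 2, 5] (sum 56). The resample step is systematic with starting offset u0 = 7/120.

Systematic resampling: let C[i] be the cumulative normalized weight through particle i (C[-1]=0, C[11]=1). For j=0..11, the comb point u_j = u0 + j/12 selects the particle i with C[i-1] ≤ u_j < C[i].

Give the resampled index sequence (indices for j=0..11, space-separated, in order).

C = [9/56, 15/56, 9/28, 3/8, 13/28, 27/56, 31/56, 39/56, 23/28, 7/8, 51/56, 1]
j=0: u_0=7/120 ∈ [0, 9/56) → index 0
j=1: u_1=17/120 ∈ [0, 9/56) → index 0
j=2: u_2=9/40 ∈ [9/56, 15/56) → index 1
j=3: u_3=37/120 ∈ [15/56, 9/28) → index 2
j=4: u_4=47/120 ∈ [3/8, 13/28) → index 4
j=5: u_5=19/40 ∈ [13/28, 27/56) → index 5
j=6: u_6=67/120 ∈ [31/56, 39/56) → index 7
j=7: u_7=77/120 ∈ [31/56, 39/56) → index 7
j=8: u_8=29/40 ∈ [39/56, 23/28) → index 8
j=9: u_9=97/120 ∈ [39/56, 23/28) → index 8
j=10: u_10=107/120 ∈ [7/8, 51/56) → index 10
j=11: u_11=39/40 ∈ [51/56, 1) → index 11

0 0 1 2 4 5 7 7 8 8 10 11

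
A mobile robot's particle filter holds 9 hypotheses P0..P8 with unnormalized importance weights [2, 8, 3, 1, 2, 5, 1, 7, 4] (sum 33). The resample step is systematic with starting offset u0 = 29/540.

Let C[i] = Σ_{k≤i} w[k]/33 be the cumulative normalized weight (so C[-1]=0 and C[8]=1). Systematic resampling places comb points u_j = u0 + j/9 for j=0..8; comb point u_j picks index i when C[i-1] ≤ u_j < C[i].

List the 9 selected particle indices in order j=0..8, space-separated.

C = [2/33, 10/33, 13/33, 14/33, 16/33, 7/11, 2/3, 29/33, 1]
j=0: u_0=29/540 ∈ [0, 2/33) → index 0
j=1: u_1=89/540 ∈ [2/33, 10/33) → index 1
j=2: u_2=149/540 ∈ [2/33, 10/33) → index 1
j=3: u_3=209/540 ∈ [10/33, 13/33) → index 2
j=4: u_4=269/540 ∈ [16/33, 7/11) → index 5
j=5: u_5=329/540 ∈ [16/33, 7/11) → index 5
j=6: u_6=389/540 ∈ [2/3, 29/33) → index 7
j=7: u_7=449/540 ∈ [2/3, 29/33) → index 7
j=8: u_8=509/540 ∈ [29/33, 1) → index 8

0 1 1 2 5 5 7 7 8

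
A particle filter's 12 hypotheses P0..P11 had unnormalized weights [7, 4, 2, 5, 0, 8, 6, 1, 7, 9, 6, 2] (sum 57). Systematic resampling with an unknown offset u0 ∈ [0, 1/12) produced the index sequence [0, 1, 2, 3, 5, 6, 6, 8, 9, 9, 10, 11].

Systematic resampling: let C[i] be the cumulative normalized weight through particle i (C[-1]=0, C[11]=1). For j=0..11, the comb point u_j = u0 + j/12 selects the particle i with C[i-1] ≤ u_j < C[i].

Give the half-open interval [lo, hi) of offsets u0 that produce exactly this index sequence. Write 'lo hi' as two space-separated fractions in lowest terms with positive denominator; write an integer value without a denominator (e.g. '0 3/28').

C = [7/57, 11/57, 13/57, 6/19, 6/19, 26/57, 32/57, 11/19, 40/57, 49/57, 55/57, 1]
j=0 picked index 0: u0 ∈ [0, 7/57)
j=1 picked index 1: u0 ∈ [3/76, 25/228)
j=2 picked index 2: u0 ∈ [1/38, 7/114)
j=3 picked index 3: u0 ∈ [-5/228, 5/76)
j=4 picked index 5: u0 ∈ [-1/57, 7/57)
j=5 picked index 6: u0 ∈ [3/76, 11/76)
j=6 picked index 6: u0 ∈ [-5/114, 7/114)
j=7 picked index 8: u0 ∈ [-1/228, 9/76)
j=8 picked index 9: u0 ∈ [2/57, 11/57)
j=9 picked index 9: u0 ∈ [-11/228, 25/228)
j=10 picked index 10: u0 ∈ [1/38, 5/38)
j=11 picked index 11: u0 ∈ [11/228, 1/12)
intersection: [11/228, 7/114)

11/228 7/114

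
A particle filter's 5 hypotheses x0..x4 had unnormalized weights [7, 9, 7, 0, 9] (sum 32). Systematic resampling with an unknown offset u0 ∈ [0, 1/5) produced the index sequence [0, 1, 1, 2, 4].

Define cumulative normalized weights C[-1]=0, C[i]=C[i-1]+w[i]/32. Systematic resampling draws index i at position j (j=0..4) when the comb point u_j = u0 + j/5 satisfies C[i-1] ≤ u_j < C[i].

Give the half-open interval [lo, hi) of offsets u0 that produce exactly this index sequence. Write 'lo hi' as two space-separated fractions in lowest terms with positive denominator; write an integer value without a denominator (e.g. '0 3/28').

3/160 1/10

C = [7/32, 1/2, 23/32, 23/32, 1]
j=0 picked index 0: u0 ∈ [0, 7/32)
j=1 picked index 1: u0 ∈ [3/160, 3/10)
j=2 picked index 1: u0 ∈ [-29/160, 1/10)
j=3 picked index 2: u0 ∈ [-1/10, 19/160)
j=4 picked index 4: u0 ∈ [-13/160, 1/5)
intersection: [3/160, 1/10)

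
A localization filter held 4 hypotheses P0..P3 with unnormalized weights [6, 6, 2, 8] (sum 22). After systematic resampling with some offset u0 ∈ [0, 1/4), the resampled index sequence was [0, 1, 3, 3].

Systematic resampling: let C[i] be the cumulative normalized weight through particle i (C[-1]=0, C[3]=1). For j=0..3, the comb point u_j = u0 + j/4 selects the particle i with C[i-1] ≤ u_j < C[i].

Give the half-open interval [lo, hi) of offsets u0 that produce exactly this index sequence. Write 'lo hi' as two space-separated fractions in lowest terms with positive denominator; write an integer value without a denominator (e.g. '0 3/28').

3/22 1/4

C = [3/11, 6/11, 7/11, 1]
j=0 picked index 0: u0 ∈ [0, 3/11)
j=1 picked index 1: u0 ∈ [1/44, 13/44)
j=2 picked index 3: u0 ∈ [3/22, 1/2)
j=3 picked index 3: u0 ∈ [-5/44, 1/4)
intersection: [3/22, 1/4)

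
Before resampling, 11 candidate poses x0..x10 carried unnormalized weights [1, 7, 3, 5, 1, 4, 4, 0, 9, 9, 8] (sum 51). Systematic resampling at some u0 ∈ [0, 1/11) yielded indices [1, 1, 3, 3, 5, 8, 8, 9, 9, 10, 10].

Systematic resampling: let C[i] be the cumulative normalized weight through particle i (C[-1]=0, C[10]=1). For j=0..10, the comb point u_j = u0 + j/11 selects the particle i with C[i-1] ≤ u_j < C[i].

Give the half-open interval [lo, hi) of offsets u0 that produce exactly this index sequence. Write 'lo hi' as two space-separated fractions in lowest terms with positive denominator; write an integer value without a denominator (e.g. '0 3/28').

20/561 23/561

C = [1/51, 8/51, 11/51, 16/51, 1/3, 7/17, 25/51, 25/51, 2/3, 43/51, 1]
j=0 picked index 1: u0 ∈ [1/51, 8/51)
j=1 picked index 1: u0 ∈ [-40/561, 37/561)
j=2 picked index 3: u0 ∈ [19/561, 74/561)
j=3 picked index 3: u0 ∈ [-32/561, 23/561)
j=4 picked index 5: u0 ∈ [-1/33, 9/187)
j=5 picked index 8: u0 ∈ [20/561, 7/33)
j=6 picked index 8: u0 ∈ [-31/561, 4/33)
j=7 picked index 9: u0 ∈ [1/33, 116/561)
j=8 picked index 9: u0 ∈ [-2/33, 65/561)
j=9 picked index 10: u0 ∈ [14/561, 2/11)
j=10 picked index 10: u0 ∈ [-37/561, 1/11)
intersection: [20/561, 23/561)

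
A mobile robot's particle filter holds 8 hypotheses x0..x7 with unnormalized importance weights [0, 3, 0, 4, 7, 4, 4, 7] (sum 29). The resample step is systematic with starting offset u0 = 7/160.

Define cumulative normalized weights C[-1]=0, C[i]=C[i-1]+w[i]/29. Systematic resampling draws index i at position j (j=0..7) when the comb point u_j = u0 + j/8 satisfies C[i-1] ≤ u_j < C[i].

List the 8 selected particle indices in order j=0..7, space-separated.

C = [0, 3/29, 3/29, 7/29, 14/29, 18/29, 22/29, 1]
j=0: u_0=7/160 ∈ [0, 3/29) → index 1
j=1: u_1=27/160 ∈ [3/29, 7/29) → index 3
j=2: u_2=47/160 ∈ [7/29, 14/29) → index 4
j=3: u_3=67/160 ∈ [7/29, 14/29) → index 4
j=4: u_4=87/160 ∈ [14/29, 18/29) → index 5
j=5: u_5=107/160 ∈ [18/29, 22/29) → index 6
j=6: u_6=127/160 ∈ [22/29, 1) → index 7
j=7: u_7=147/160 ∈ [22/29, 1) → index 7

1 3 4 4 5 6 7 7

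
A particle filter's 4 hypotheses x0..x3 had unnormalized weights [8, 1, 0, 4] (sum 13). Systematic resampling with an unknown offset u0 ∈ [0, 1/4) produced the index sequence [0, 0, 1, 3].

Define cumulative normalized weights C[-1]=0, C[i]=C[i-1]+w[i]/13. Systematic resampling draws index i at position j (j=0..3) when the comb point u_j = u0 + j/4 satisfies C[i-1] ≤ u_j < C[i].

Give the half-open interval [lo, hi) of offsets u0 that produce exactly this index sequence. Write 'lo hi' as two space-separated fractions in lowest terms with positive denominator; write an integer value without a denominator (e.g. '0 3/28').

3/26 5/26

C = [8/13, 9/13, 9/13, 1]
j=0 picked index 0: u0 ∈ [0, 8/13)
j=1 picked index 0: u0 ∈ [-1/4, 19/52)
j=2 picked index 1: u0 ∈ [3/26, 5/26)
j=3 picked index 3: u0 ∈ [-3/52, 1/4)
intersection: [3/26, 5/26)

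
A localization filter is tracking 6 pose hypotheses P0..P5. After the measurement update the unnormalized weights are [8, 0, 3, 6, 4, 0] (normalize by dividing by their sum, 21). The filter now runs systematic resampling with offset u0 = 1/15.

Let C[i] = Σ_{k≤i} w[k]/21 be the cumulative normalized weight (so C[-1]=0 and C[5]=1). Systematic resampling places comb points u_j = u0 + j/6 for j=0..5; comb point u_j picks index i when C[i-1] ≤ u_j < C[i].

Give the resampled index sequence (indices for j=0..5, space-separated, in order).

C = [8/21, 8/21, 11/21, 17/21, 1, 1]
j=0: u_0=1/15 ∈ [0, 8/21) → index 0
j=1: u_1=7/30 ∈ [0, 8/21) → index 0
j=2: u_2=2/5 ∈ [8/21, 11/21) → index 2
j=3: u_3=17/30 ∈ [11/21, 17/21) → index 3
j=4: u_4=11/15 ∈ [11/21, 17/21) → index 3
j=5: u_5=9/10 ∈ [17/21, 1) → index 4

0 0 2 3 3 4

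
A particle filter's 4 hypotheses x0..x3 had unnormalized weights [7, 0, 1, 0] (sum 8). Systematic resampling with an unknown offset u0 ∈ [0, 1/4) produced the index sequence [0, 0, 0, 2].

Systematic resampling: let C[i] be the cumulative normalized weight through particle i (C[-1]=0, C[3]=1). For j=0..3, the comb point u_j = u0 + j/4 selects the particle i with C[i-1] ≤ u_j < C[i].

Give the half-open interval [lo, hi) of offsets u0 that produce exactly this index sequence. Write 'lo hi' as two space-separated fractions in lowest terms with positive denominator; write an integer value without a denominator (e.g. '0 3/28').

1/8 1/4

C = [7/8, 7/8, 1, 1]
j=0 picked index 0: u0 ∈ [0, 7/8)
j=1 picked index 0: u0 ∈ [-1/4, 5/8)
j=2 picked index 0: u0 ∈ [-1/2, 3/8)
j=3 picked index 2: u0 ∈ [1/8, 1/4)
intersection: [1/8, 1/4)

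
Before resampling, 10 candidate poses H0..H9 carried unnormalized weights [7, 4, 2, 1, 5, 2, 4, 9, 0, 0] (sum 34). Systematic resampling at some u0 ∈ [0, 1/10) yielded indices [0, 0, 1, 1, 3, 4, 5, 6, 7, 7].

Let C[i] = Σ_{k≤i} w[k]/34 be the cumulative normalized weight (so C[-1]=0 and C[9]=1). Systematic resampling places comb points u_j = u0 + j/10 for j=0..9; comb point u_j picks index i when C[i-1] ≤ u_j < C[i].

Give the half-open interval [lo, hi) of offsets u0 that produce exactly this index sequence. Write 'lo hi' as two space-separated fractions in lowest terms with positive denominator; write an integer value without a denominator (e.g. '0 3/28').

1/170 1/85

C = [7/34, 11/34, 13/34, 7/17, 19/34, 21/34, 25/34, 1, 1, 1]
j=0 picked index 0: u0 ∈ [0, 7/34)
j=1 picked index 0: u0 ∈ [-1/10, 9/85)
j=2 picked index 1: u0 ∈ [1/170, 21/170)
j=3 picked index 1: u0 ∈ [-8/85, 2/85)
j=4 picked index 3: u0 ∈ [-3/170, 1/85)
j=5 picked index 4: u0 ∈ [-3/34, 1/17)
j=6 picked index 5: u0 ∈ [-7/170, 3/170)
j=7 picked index 6: u0 ∈ [-7/85, 3/85)
j=8 picked index 7: u0 ∈ [-11/170, 1/5)
j=9 picked index 7: u0 ∈ [-14/85, 1/10)
intersection: [1/170, 1/85)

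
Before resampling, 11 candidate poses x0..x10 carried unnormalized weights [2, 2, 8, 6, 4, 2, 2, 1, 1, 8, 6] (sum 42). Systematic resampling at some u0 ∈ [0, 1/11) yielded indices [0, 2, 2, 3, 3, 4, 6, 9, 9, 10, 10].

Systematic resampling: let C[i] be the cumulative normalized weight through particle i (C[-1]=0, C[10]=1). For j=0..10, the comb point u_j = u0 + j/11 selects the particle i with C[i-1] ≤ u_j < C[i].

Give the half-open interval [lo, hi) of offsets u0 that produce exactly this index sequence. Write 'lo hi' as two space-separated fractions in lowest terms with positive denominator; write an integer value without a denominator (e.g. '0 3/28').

C = [1/21, 2/21, 2/7, 3/7, 11/21, 4/7, 13/21, 9/14, 2/3, 6/7, 1]
j=0 picked index 0: u0 ∈ [0, 1/21)
j=1 picked index 2: u0 ∈ [1/231, 15/77)
j=2 picked index 2: u0 ∈ [-20/231, 8/77)
j=3 picked index 3: u0 ∈ [1/77, 12/77)
j=4 picked index 3: u0 ∈ [-6/77, 5/77)
j=5 picked index 4: u0 ∈ [-2/77, 16/231)
j=6 picked index 6: u0 ∈ [2/77, 17/231)
j=7 picked index 9: u0 ∈ [1/33, 17/77)
j=8 picked index 9: u0 ∈ [-2/33, 10/77)
j=9 picked index 10: u0 ∈ [3/77, 2/11)
j=10 picked index 10: u0 ∈ [-4/77, 1/11)
intersection: [3/77, 1/21)

3/77 1/21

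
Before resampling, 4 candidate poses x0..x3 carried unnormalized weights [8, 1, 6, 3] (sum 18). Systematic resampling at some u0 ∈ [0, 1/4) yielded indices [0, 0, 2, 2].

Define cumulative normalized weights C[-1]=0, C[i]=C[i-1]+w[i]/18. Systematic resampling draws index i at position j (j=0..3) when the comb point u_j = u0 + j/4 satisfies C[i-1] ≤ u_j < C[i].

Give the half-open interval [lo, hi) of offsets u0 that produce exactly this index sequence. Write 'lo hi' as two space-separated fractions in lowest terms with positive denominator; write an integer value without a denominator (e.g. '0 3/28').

C = [4/9, 1/2, 5/6, 1]
j=0 picked index 0: u0 ∈ [0, 4/9)
j=1 picked index 0: u0 ∈ [-1/4, 7/36)
j=2 picked index 2: u0 ∈ [0, 1/3)
j=3 picked index 2: u0 ∈ [-1/4, 1/12)
intersection: [0, 1/12)

0 1/12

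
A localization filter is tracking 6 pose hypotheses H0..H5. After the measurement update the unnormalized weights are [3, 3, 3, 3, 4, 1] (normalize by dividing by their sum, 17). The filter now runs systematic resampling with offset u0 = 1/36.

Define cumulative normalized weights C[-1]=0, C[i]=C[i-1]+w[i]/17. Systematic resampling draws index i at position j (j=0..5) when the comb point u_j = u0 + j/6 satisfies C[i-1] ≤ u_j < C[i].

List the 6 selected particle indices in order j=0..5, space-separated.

C = [3/17, 6/17, 9/17, 12/17, 16/17, 1]
j=0: u_0=1/36 ∈ [0, 3/17) → index 0
j=1: u_1=7/36 ∈ [3/17, 6/17) → index 1
j=2: u_2=13/36 ∈ [6/17, 9/17) → index 2
j=3: u_3=19/36 ∈ [6/17, 9/17) → index 2
j=4: u_4=25/36 ∈ [9/17, 12/17) → index 3
j=5: u_5=31/36 ∈ [12/17, 16/17) → index 4

0 1 2 2 3 4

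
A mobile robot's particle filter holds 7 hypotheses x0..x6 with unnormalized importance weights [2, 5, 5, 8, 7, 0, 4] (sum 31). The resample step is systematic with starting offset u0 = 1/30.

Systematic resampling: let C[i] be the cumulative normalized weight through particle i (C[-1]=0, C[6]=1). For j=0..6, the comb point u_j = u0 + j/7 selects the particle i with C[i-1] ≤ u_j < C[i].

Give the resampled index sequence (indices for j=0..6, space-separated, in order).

0 1 2 3 3 4 6

C = [2/31, 7/31, 12/31, 20/31, 27/31, 27/31, 1]
j=0: u_0=1/30 ∈ [0, 2/31) → index 0
j=1: u_1=37/210 ∈ [2/31, 7/31) → index 1
j=2: u_2=67/210 ∈ [7/31, 12/31) → index 2
j=3: u_3=97/210 ∈ [12/31, 20/31) → index 3
j=4: u_4=127/210 ∈ [12/31, 20/31) → index 3
j=5: u_5=157/210 ∈ [20/31, 27/31) → index 4
j=6: u_6=187/210 ∈ [27/31, 1) → index 6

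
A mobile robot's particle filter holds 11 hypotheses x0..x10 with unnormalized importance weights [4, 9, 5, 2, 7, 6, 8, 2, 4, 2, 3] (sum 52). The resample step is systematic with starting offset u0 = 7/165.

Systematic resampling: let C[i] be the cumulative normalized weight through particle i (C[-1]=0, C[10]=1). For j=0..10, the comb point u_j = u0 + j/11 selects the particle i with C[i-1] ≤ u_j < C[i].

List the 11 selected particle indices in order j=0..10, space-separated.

0 1 1 2 4 4 5 6 6 8 10

C = [1/13, 1/4, 9/26, 5/13, 27/52, 33/52, 41/52, 43/52, 47/52, 49/52, 1]
j=0: u_0=7/165 ∈ [0, 1/13) → index 0
j=1: u_1=2/15 ∈ [1/13, 1/4) → index 1
j=2: u_2=37/165 ∈ [1/13, 1/4) → index 1
j=3: u_3=52/165 ∈ [1/4, 9/26) → index 2
j=4: u_4=67/165 ∈ [5/13, 27/52) → index 4
j=5: u_5=82/165 ∈ [5/13, 27/52) → index 4
j=6: u_6=97/165 ∈ [27/52, 33/52) → index 5
j=7: u_7=112/165 ∈ [33/52, 41/52) → index 6
j=8: u_8=127/165 ∈ [33/52, 41/52) → index 6
j=9: u_9=142/165 ∈ [43/52, 47/52) → index 8
j=10: u_10=157/165 ∈ [49/52, 1) → index 10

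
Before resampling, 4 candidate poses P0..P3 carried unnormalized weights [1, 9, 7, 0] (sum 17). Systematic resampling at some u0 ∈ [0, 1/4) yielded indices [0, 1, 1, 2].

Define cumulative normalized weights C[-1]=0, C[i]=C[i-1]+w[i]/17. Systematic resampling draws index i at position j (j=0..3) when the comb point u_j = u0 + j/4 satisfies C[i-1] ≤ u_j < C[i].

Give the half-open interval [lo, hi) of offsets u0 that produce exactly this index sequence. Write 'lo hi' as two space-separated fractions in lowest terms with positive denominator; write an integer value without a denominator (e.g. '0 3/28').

C = [1/17, 10/17, 1, 1]
j=0 picked index 0: u0 ∈ [0, 1/17)
j=1 picked index 1: u0 ∈ [-13/68, 23/68)
j=2 picked index 1: u0 ∈ [-15/34, 3/34)
j=3 picked index 2: u0 ∈ [-11/68, 1/4)
intersection: [0, 1/17)

0 1/17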